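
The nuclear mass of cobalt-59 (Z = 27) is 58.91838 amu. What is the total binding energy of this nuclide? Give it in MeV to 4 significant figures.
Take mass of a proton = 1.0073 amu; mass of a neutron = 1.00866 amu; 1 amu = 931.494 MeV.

Σm = 27·m_p + 32·m_n = 27.1971 + 32.27712 = 59.47422 amu
Δm = 59.47422 − 58.91838 = 0.55584 amu
Converting to energy: 0.55584 amu × 931.494 MeV/amu = 517.762 MeV

517.8 MeV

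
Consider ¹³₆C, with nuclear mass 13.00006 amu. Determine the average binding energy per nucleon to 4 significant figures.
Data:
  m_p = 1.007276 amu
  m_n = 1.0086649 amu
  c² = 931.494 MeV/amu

7.470 MeV/nucleon

Z = 6, so N = A − Z = 13 − 6 = 7.
Mass of separated nucleons = 6(1.007276) + 7(1.0086649) = 6.043656 + 7.0606543 = 13.1043103 amu
Mass defect Δm = 13.1043103 − 13.00006 = 0.1042503 amu
Binding energy = Δm·c² = 0.1042503 × 931.494 MeV/amu = 97.1085 MeV
Dividing by A = 13 gives 7.470 MeV per nucleon.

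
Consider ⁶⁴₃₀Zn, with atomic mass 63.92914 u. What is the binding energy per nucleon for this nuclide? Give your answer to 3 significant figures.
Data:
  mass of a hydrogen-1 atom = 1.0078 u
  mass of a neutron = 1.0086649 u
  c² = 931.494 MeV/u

8.72 MeV/nucleon

The nucleus contains 30 protons and 64 − 30 = 34 neutrons.
Mass of separated nucleons = 30(1.0078) + 34(1.0086649) = 30.2340 + 34.2946066 = 64.5286066 u
Mass defect Δm = 64.5286066 − 63.92914 = 0.5994666 u
Converting to energy: 0.5994666 u × 931.494 MeV/u = 558.3995 MeV
Per nucleon: 558.3995 / 64 = 8.72499 MeV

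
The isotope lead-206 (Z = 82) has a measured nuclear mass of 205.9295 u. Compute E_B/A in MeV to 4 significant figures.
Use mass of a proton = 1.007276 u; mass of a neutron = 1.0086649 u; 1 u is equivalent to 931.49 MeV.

Z = 82, so N = A − Z = 206 − 82 = 124.
Total constituent mass: 82 × 1.007276 + 124 × 1.0086649 = 207.6710796 u
Δm = 207.6710796 − 205.9295 = 1.7415796 u
Converting to energy: 1.7415796 u × 931.49 MeV/u = 1622.26 MeV
BE/A = 1622.26 MeV / 206 = 7.875 MeV/nucleon

7.875 MeV/nucleon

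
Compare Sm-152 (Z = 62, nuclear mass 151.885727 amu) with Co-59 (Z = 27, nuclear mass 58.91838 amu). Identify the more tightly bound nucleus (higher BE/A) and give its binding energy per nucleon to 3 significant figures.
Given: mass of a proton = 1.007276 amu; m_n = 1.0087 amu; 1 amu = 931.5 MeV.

Sm-152: Σm = 62(1.007276) + 90(1.0087) = 153.234112 amu; Δm = 1.348385 amu; E_B = 1256.0 MeV; E_B/A = 8.263 MeV
Co-59: Σm = 27(1.007276) + 32(1.0087) = 59.474852 amu; Δm = 0.556472 amu; E_B = 518.35 MeV; E_B/A = 8.786 MeV
Co-59 has the higher binding energy per nucleon, so it is the more tightly bound nucleus.

Co-59; 8.79 MeV/nucleon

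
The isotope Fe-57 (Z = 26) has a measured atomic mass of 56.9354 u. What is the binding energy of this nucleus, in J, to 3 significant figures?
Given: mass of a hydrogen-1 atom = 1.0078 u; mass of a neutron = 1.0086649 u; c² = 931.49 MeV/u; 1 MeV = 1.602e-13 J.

With 26 protons and 31 neutrons (A = 57):
Total constituent mass: 26 × 1.0078 + 31 × 1.0086649 = 57.4714119 u
The mass defect is 57.4714119 − 56.9354 = 0.5360119 u.
Converting to energy: 0.5360119 u × 931.49 MeV/u = 499.290 MeV
In joules: 499.290 MeV × 1.602e-13 J/MeV = 7.9986e-11 J

8.00e-11 J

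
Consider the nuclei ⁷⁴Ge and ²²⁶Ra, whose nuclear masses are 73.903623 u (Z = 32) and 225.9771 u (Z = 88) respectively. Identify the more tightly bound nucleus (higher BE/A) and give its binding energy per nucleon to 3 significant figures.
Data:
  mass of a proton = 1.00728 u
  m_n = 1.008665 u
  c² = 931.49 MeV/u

⁷⁴Ge; 8.73 MeV/nucleon

⁷⁴Ge: Σm = 32(1.00728) + 42(1.008665) = 74.596890 u; Δm = 0.693267 u; E_B = 645.77 MeV; E_B/A = 8.727 MeV
²²⁶Ra: Σm = 88(1.00728) + 138(1.008665) = 227.836410 u; Δm = 1.859310 u; E_B = 1731.9 MeV; E_B/A = 7.663 MeV
⁷⁴Ge has the higher binding energy per nucleon, so it is the more tightly bound nucleus.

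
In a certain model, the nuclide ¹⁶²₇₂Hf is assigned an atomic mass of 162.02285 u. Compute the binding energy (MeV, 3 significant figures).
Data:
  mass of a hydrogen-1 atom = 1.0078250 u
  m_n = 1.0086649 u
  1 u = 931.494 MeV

1230 MeV

The nucleus contains 72 protons and 162 − 72 = 90 neutrons.
Σm = 72·m(¹H) + 90·m_n = 72.5634000 + 90.7798410 = 163.3432410 u
The mass defect is 163.3432410 − 162.02285 = 1.3203910 u.
Binding energy = Δm·c² = 1.3203910 × 931.494 MeV/u = 1229.94 MeV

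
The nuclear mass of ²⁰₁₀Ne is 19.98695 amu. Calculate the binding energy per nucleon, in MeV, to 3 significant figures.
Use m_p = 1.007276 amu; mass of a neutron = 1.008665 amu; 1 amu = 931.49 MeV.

8.03 MeV/nucleon

Z = 10, so N = A − Z = 20 − 10 = 10.
Total constituent mass: 10 × 1.007276 + 10 × 1.008665 = 20.159410 amu
The mass defect is 20.159410 − 19.98695 = 0.172460 amu.
Converting to energy: 0.172460 amu × 931.49 MeV/amu = 160.645 MeV
Dividing by A = 20 gives 8.032 MeV per nucleon.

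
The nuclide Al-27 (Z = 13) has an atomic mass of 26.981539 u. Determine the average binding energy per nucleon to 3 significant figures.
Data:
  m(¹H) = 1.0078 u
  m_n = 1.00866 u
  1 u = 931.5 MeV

Z = 13, so N = A − Z = 27 − 13 = 14.
Σm = 13·m(¹H) + 14·m_n = 13.1014 + 14.12124 = 27.22264 u
Δm = 27.22264 − 26.981539 = 0.241101 u
Binding energy = Δm·c² = 0.241101 × 931.5 MeV/u = 224.586 MeV
Per nucleon: 224.586 / 27 = 8.318 MeV

8.32 MeV/nucleon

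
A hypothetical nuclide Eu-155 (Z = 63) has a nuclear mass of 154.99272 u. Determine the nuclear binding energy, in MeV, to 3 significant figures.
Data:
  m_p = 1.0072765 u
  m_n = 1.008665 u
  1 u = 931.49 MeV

1180 MeV

The nucleus contains 63 protons and 155 − 63 = 92 neutrons.
Total constituent mass: 63 × 1.0072765 + 92 × 1.008665 = 156.2555995 u
The mass defect is 156.2555995 − 154.99272 = 1.2628795 u.
Converting to energy: 1.2628795 u × 931.49 MeV/u = 1176.36 MeV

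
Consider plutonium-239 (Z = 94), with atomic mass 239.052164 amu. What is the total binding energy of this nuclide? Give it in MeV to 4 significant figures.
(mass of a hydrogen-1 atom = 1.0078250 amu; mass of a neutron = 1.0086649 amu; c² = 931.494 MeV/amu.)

Mass of separated nucleons = 94(1.0078250) + 145(1.0086649) = 94.7355500 + 146.2564105 = 240.9919605 amu
Mass defect Δm = 240.9919605 − 239.052164 = 1.9397965 amu
Converting to energy: 1.9397965 amu × 931.494 MeV/amu = 1806.91 MeV

1807 MeV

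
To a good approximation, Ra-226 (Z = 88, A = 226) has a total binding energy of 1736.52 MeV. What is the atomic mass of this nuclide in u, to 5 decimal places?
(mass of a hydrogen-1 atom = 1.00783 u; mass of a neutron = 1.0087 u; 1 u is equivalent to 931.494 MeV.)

Mass defect = 1736.52 MeV / (931.494 MeV/u) = 1.8642310 u
Constituent mass = 88(1.00783) + 138(1.0087) = 227.88964 u
Atomic mass = 227.88964 − 1.8642310 = 226.0254090 u ≈ 226.02541 u (to 5 decimal places)

226.02541 u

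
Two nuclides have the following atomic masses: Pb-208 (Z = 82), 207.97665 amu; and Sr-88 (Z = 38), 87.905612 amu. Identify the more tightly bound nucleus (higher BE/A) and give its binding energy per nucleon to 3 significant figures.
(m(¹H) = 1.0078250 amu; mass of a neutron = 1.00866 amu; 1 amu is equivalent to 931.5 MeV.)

Pb-208: Σm = 82(1.0078250) + 126(1.00866) = 209.7328100 amu; Δm = 1.7561600 amu; E_B = 1635.86 MeV; E_B/A = 7.8647 MeV
Sr-88: Σm = 38(1.0078250) + 50(1.00866) = 88.7303500 amu; Δm = 0.8247380 amu; E_B = 768.24 MeV; E_B/A = 8.730 MeV
Sr-88 has the higher binding energy per nucleon, so it is the more tightly bound nucleus.

Sr-88; 8.73 MeV/nucleon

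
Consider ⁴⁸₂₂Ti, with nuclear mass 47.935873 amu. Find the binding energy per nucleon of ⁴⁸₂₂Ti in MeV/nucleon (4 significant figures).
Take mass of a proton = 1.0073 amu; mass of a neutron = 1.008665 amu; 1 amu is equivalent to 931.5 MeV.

Z = 22, so N = A − Z = 48 − 22 = 26.
Mass of separated nucleons = 22(1.0073) + 26(1.008665) = 22.1606 + 26.225290 = 48.385890 amu
The mass defect is 48.385890 − 47.935873 = 0.450017 amu.
E_B = 0.450017 × 931.5 = 419.191 MeV
BE/A = 419.191 MeV / 48 = 8.733 MeV/nucleon

8.733 MeV/nucleon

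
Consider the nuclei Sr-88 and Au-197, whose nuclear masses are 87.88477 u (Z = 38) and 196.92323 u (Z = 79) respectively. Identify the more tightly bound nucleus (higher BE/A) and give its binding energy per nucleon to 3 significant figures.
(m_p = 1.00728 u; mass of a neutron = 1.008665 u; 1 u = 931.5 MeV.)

Sr-88; 8.73 MeV/nucleon

Sr-88: Σm = 38(1.00728) + 50(1.008665) = 88.709890 u; Δm = 0.825120 u; E_B = 768.60 MeV; E_B/A = 8.734 MeV
Au-197: Σm = 79(1.00728) + 118(1.008665) = 198.597590 u; Δm = 1.674360 u; E_B = 1559.7 MeV; E_B/A = 7.917 MeV
Sr-88 has the higher binding energy per nucleon, so it is the more tightly bound nucleus.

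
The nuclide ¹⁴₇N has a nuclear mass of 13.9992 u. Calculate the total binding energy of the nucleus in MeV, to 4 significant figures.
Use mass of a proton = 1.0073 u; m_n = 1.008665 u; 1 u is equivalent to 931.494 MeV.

104.8 MeV

The nucleus contains 7 protons and 14 − 7 = 7 neutrons.
Σm = 7·m_p + 7·m_n = 7.0511 + 7.060655 = 14.111755 u
The mass defect is 14.111755 − 13.9992 = 0.112555 u.
E_B = 0.112555 × 931.494 = 104.844 MeV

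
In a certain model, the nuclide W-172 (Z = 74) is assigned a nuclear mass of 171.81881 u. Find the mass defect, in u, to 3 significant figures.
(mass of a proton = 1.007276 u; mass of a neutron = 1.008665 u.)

Σm = 74·m_p + 98·m_n = 74.538424 + 98.849170 = 173.387594 u
Δm = 173.387594 − 171.81881 = 1.568784 u

1.57 u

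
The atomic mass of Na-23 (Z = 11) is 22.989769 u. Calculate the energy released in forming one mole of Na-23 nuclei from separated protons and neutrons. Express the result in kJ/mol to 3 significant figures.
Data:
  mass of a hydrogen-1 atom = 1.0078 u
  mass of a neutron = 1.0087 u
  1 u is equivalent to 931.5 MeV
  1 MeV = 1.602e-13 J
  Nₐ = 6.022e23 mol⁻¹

The nucleus contains 11 protons and 23 − 11 = 12 neutrons.
Total constituent mass: 11 × 1.0078 + 12 × 1.0087 = 23.1902 u
Mass defect Δm = 23.1902 − 22.989769 = 0.200431 u
E_B = 0.200431 × 931.5 = 186.701 MeV
Per nucleus in joules: 186.701 MeV × 1.602e-13 J/MeV = 2.9910e-11 J
Per mole: 2.9910e-11 J × 6.022e23 mol⁻¹ = 1.8012e+13 J/mol

1.80e+10 kJ/mol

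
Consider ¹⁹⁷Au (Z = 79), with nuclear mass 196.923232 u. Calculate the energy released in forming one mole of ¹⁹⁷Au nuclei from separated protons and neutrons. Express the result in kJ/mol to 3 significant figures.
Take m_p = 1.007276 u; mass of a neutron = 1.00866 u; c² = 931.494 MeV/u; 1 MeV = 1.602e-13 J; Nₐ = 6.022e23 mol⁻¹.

1.50e+11 kJ/mol

Total constituent mass: 79 × 1.007276 + 118 × 1.00866 = 198.596684 u
The mass defect is 198.596684 − 196.923232 = 1.673452 u.
Binding energy = Δm·c² = 1.673452 × 931.494 MeV/u = 1558.81 MeV
Per nucleus in joules: 1558.81 MeV × 1.602e-13 J/MeV = 2.4972e-10 J
Per mole: 2.4972e-10 J × 6.022e23 mol⁻¹ = 1.5038e+14 J/mol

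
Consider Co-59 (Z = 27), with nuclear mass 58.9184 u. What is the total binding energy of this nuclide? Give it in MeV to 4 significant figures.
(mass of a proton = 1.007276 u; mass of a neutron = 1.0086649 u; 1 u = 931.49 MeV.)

517.3 MeV

Σm = 27·m_p + 32·m_n = 27.196452 + 32.2772768 = 59.4737288 u
Mass defect Δm = 59.4737288 − 58.9184 = 0.5553288 u
Converting to energy: 0.5553288 u × 931.49 MeV/u = 517.283 MeV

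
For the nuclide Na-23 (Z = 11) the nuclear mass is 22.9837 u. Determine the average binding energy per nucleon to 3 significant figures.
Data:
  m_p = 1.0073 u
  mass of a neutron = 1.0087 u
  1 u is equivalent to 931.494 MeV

8.14 MeV/nucleon

Mass of separated nucleons = 11(1.0073) + 12(1.0087) = 11.0803 + 12.1044 = 23.1847 u
Δm = 23.1847 − 22.9837 = 0.2010 u
Binding energy = Δm·c² = 0.2010 × 931.494 MeV/u = 187.230 MeV
BE/A = 187.230 MeV / 23 = 8.140 MeV/nucleon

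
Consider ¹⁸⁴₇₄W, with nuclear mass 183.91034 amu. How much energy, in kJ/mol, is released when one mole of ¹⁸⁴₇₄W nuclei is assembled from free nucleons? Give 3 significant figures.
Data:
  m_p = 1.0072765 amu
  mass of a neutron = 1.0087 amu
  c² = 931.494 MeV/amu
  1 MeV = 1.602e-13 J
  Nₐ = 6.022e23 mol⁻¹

1.42e+11 kJ/mol

Σm = 74·m_p + 110·m_n = 74.5384610 + 110.9570 = 185.4954610 amu
Δm = 185.4954610 − 183.91034 = 1.5851210 amu
Binding energy = Δm·c² = 1.5851210 × 931.494 MeV/amu = 1476.53 MeV
Per nucleus in joules: 1476.53 MeV × 1.602e-13 J/MeV = 2.3654e-10 J
Per mole: 2.3654e-10 J × 6.022e23 mol⁻¹ = 1.4244e+14 J/mol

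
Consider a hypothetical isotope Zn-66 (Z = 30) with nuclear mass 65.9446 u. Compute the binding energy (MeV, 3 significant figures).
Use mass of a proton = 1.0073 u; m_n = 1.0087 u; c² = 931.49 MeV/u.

Σm = 30·m_p + 36·m_n = 30.2190 + 36.3132 = 66.5322 u
The mass defect is 66.5322 − 65.9446 = 0.5876 u.
E_B = 0.5876 × 931.49 = 547.344 MeV

547 MeV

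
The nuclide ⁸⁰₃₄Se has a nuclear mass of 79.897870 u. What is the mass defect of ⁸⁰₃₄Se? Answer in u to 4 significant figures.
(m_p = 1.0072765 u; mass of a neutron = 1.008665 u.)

0.7481 u

With 34 protons and 46 neutrons (A = 80):
Total constituent mass: 34 × 1.0072765 + 46 × 1.008665 = 80.6459910 u
Δm = 80.6459910 − 79.897870 = 0.7481210 u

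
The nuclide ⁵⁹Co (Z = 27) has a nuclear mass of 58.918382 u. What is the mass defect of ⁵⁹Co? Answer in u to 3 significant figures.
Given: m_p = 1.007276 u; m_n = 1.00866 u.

Mass of separated nucleons = 27(1.007276) + 32(1.00866) = 27.196452 + 32.27712 = 59.473572 u
Δm = 59.473572 − 58.918382 = 0.555190 u

0.555 u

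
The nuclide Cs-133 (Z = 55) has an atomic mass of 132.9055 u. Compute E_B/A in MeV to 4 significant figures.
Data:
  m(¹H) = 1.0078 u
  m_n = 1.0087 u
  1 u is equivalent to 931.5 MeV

With 55 protons and 78 neutrons (A = 133):
Total constituent mass: 55 × 1.0078 + 78 × 1.0087 = 134.1076 u
Mass defect Δm = 134.1076 − 132.9055 = 1.2021 u
Converting to energy: 1.2021 u × 931.5 MeV/u = 1119.76 MeV
Per nucleon: 1119.76 / 133 = 8.419 MeV

8.419 MeV/nucleon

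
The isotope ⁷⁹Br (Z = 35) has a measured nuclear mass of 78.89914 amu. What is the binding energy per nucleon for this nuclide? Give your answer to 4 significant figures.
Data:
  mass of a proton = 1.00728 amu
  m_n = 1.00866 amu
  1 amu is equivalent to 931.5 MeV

8.687 MeV/nucleon

Mass of separated nucleons = 35(1.00728) + 44(1.00866) = 35.25480 + 44.38104 = 79.63584 amu
Mass defect Δm = 79.63584 − 78.89914 = 0.73670 amu
Binding energy = Δm·c² = 0.73670 × 931.5 MeV/amu = 686.236 MeV
Dividing by A = 79 gives 8.687 MeV per nucleon.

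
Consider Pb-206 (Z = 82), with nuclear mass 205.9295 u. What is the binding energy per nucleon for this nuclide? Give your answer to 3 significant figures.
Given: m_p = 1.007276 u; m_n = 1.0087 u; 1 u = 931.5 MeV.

With 82 protons and 124 neutrons (A = 206):
Mass of separated nucleons = 82(1.007276) + 124(1.0087) = 82.596632 + 125.0788 = 207.675432 u
Δm = 207.675432 − 205.9295 = 1.745932 u
Converting to energy: 1.745932 u × 931.5 MeV/u = 1626.336 MeV
Dividing by A = 206 gives 7.8948 MeV per nucleon.

7.89 MeV/nucleon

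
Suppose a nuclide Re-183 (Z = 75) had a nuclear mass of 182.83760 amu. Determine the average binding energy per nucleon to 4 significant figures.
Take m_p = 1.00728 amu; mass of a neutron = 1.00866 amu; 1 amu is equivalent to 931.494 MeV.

Σm = 75·m_p + 108·m_n = 75.54600 + 108.93528 = 184.48128 amu
Δm = 184.48128 − 182.83760 = 1.64368 amu
E_B = 1.64368 × 931.494 = 1531.08 MeV
BE/A = 1531.08 MeV / 183 = 8.367 MeV/nucleon

8.367 MeV/nucleon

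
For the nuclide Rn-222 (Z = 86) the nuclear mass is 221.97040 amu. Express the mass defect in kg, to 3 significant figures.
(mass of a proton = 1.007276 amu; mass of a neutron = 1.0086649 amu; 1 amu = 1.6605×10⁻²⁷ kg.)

3.04e-27 kg

Z = 86, so N = A − Z = 222 − 86 = 136.
Σm = 86·m_p + 136·m_n = 86.625736 + 137.1784264 = 223.8041624 amu
Mass defect Δm = 223.8041624 − 221.97040 = 1.8337624 amu
In SI units: 1.8337624 amu × 1.6605×10⁻²⁷ kg/amu = 3.04496e-27 kg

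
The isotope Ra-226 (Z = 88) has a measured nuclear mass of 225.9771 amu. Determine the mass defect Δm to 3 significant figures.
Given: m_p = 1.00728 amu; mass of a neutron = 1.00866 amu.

With 88 protons and 138 neutrons (A = 226):
Mass of separated nucleons = 88(1.00728) + 138(1.00866) = 88.64064 + 139.19508 = 227.83572 amu
Mass defect Δm = 227.83572 − 225.9771 = 1.85862 amu

1.86 amu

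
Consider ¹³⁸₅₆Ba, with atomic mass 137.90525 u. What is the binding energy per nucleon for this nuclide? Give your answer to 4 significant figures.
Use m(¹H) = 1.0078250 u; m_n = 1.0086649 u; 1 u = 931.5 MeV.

Total constituent mass: 56 × 1.0078250 + 82 × 1.0086649 = 139.1487218 u
The mass defect is 139.1487218 − 137.90525 = 1.2434718 u.
Binding energy = Δm·c² = 1.2434718 × 931.5 MeV/u = 1158.29 MeV
Per nucleon: 1158.29 / 138 = 8.393 MeV

8.393 MeV/nucleon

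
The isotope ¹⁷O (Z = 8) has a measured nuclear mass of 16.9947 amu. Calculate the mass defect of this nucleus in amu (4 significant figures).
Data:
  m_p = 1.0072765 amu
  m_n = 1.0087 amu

Total constituent mass: 8 × 1.0072765 + 9 × 1.0087 = 17.1365120 amu
The mass defect is 17.1365120 − 16.9947 = 0.1418120 amu.

0.1418 amu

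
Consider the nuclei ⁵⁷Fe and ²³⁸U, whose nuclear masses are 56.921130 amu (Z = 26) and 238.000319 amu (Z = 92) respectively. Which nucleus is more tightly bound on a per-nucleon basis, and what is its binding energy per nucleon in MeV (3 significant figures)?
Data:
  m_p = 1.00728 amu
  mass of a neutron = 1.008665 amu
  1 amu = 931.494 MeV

⁵⁷Fe: Σm = 26(1.00728) + 31(1.008665) = 57.457895 amu; Δm = 0.536765 amu; E_B = 499.99 MeV; E_B/A = 8.772 MeV
²³⁸U: Σm = 92(1.00728) + 146(1.008665) = 239.934850 amu; Δm = 1.934531 amu; E_B = 1802.0 MeV; E_B/A = 7.571 MeV
⁵⁷Fe has the higher binding energy per nucleon, so it is the more tightly bound nucleus.

⁵⁷Fe; 8.77 MeV/nucleon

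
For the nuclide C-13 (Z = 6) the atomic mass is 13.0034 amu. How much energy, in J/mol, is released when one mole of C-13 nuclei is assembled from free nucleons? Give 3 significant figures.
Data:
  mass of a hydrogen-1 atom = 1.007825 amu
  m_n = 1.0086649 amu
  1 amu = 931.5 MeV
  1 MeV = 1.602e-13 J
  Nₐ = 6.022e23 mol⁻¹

9.36e+12 J/mol

Σm = 6·m(¹H) + 7·m_n = 6.046950 + 7.0606543 = 13.1076043 amu
Δm = 13.1076043 − 13.0034 = 0.1042043 amu
Binding energy = Δm·c² = 0.1042043 × 931.5 MeV/amu = 97.0663 MeV
Per nucleus in joules: 97.0663 MeV × 1.602e-13 J/MeV = 1.5550e-11 J
Per mole: 1.5550e-11 J × 6.022e23 mol⁻¹ = 9.3642e+12 J/mol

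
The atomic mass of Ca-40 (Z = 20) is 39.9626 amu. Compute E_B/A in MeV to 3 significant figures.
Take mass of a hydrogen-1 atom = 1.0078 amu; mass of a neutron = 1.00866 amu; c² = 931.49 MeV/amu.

With 20 protons and 20 neutrons (A = 40):
Σm = 20·m(¹H) + 20·m_n = 20.1560 + 20.17320 = 40.32920 amu
Mass defect Δm = 40.32920 − 39.9626 = 0.36660 amu
E_B = 0.36660 × 931.49 = 341.484 MeV
Per nucleon: 341.484 / 40 = 8.537 MeV

8.54 MeV/nucleon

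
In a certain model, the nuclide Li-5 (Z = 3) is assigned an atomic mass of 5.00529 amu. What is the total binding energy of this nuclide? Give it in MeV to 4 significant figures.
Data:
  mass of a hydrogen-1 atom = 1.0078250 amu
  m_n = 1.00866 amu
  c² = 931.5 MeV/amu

33.07 MeV

Z = 3, so N = A − Z = 5 − 3 = 2.
Total constituent mass: 3 × 1.0078250 + 2 × 1.00866 = 5.0407950 amu
The mass defect is 5.0407950 − 5.00529 = 0.0355050 amu.
Converting to energy: 0.0355050 amu × 931.5 MeV/amu = 33.0729 MeV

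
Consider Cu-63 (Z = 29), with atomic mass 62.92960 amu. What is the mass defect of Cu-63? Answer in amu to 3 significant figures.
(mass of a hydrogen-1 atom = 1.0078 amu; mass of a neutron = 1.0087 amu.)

The nucleus contains 29 protons and 63 − 29 = 34 neutrons.
Σm = 29·m(¹H) + 34·m_n = 29.2262 + 34.2958 = 63.5220 amu
Δm = 63.5220 − 62.92960 = 0.59240 amu

0.592 amu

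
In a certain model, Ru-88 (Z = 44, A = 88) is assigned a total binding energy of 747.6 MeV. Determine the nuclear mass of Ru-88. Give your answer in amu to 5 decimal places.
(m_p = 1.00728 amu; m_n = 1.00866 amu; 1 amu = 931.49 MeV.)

Mass defect = 747.6 MeV / (931.49 MeV/amu) = 0.8025851 amu
Constituent mass = 44(1.00728) + 44(1.00866) = 88.70136 amu
Nuclear mass = 88.70136 − 0.8025851 = 87.8987749 amu ≈ 87.89877 amu (to 5 decimal places)

87.89877 amu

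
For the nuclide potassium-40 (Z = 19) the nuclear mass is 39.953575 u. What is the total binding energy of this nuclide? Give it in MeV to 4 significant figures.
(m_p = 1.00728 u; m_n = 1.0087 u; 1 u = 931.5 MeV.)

342.3 MeV

Z = 19, so N = A − Z = 40 − 19 = 21.
Σm = 19·m_p + 21·m_n = 19.13832 + 21.1827 = 40.32102 u
Δm = 40.32102 − 39.953575 = 0.367445 u
Binding energy = Δm·c² = 0.367445 × 931.5 MeV/u = 342.275 MeV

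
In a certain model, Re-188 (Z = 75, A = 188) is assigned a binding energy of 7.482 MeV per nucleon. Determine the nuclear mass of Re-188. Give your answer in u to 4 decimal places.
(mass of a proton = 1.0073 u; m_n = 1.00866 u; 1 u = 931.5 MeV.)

188.0160 u

Total binding energy = 188 × 7.482 = 1406.616 MeV
Mass defect = 1406.616 MeV / (931.5 MeV/u) = 1.510055 u
Constituent mass = 75(1.0073) + 113(1.00866) = 189.52608 u
Nuclear mass = 189.52608 − 1.510055 = 188.016025 u ≈ 188.0160 u (to 4 decimal places)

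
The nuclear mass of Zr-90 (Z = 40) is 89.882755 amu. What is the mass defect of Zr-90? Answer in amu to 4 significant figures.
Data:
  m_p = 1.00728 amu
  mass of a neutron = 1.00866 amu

With 40 protons and 50 neutrons (A = 90):
Σm = 40·m_p + 50·m_n = 40.29120 + 50.43300 = 90.72420 amu
Δm = 90.72420 − 89.882755 = 0.841445 amu

0.8414 amu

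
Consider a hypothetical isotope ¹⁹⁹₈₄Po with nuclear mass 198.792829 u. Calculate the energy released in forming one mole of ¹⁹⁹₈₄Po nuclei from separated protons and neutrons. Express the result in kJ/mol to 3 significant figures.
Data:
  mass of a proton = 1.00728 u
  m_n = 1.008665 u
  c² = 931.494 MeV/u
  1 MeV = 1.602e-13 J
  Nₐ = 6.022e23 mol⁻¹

1.63e+11 kJ/mol

Total constituent mass: 84 × 1.00728 + 115 × 1.008665 = 200.607995 u
Δm = 200.607995 − 198.792829 = 1.815166 u
Binding energy = Δm·c² = 1.815166 × 931.494 MeV/u = 1690.82 MeV
Per nucleus in joules: 1690.82 MeV × 1.602e-13 J/MeV = 2.7087e-10 J
Per mole: 2.7087e-10 J × 6.022e23 mol⁻¹ = 1.6312e+14 J/mol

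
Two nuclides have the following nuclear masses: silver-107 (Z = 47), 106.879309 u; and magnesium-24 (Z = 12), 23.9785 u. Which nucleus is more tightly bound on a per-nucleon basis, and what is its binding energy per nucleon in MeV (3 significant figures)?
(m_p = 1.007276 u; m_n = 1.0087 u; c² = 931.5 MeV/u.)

silver-107; 8.57 MeV/nucleon

silver-107: Σm = 47(1.007276) + 60(1.0087) = 107.863972 u; Δm = 0.984663 u; E_B = 917.21 MeV; E_B/A = 8.572 MeV
magnesium-24: Σm = 12(1.007276) + 12(1.0087) = 24.191712 u; Δm = 0.213212 u; E_B = 198.61 MeV; E_B/A = 8.275 MeV
silver-107 has the higher binding energy per nucleon, so it is the more tightly bound nucleus.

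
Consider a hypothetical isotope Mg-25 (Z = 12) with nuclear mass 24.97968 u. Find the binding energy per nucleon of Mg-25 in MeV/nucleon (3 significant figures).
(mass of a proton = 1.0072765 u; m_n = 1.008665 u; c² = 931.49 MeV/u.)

The nucleus contains 12 protons and 25 − 12 = 13 neutrons.
Total constituent mass: 12 × 1.0072765 + 13 × 1.008665 = 25.1999630 u
Mass defect Δm = 25.1999630 − 24.97968 = 0.2202830 u
Binding energy = Δm·c² = 0.2202830 × 931.49 MeV/u = 205.191 MeV
Dividing by A = 25 gives 8.208 MeV per nucleon.

8.21 MeV/nucleon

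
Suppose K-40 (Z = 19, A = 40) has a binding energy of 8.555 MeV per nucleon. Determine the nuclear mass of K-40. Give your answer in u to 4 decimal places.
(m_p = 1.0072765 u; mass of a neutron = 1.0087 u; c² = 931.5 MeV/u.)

39.9536 u

Total binding energy = 40 × 8.555 = 342.200 MeV
Mass defect = 342.200 MeV / (931.5 MeV/u) = 0.367364 u
Constituent mass = 19(1.0072765) + 21(1.0087) = 40.3209535 u
Nuclear mass = 40.3209535 − 0.367364 = 39.9535895 u ≈ 39.9536 u (to 4 decimal places)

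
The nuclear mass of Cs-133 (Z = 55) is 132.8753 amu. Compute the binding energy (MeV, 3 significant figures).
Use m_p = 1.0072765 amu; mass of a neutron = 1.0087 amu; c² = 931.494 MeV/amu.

1120 MeV

Total constituent mass: 55 × 1.0072765 + 78 × 1.0087 = 134.0788075 amu
Mass defect Δm = 134.0788075 − 132.8753 = 1.2035075 amu
Converting to energy: 1.2035075 amu × 931.494 MeV/amu = 1121.06 MeV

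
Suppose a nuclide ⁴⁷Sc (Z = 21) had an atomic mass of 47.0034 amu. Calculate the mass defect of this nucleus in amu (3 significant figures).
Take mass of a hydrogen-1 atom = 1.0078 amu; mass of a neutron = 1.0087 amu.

0.387 amu

Z = 21, so N = A − Z = 47 − 21 = 26.
Total constituent mass: 21 × 1.0078 + 26 × 1.0087 = 47.3900 amu
Δm = 47.3900 − 47.0034 = 0.3866 amu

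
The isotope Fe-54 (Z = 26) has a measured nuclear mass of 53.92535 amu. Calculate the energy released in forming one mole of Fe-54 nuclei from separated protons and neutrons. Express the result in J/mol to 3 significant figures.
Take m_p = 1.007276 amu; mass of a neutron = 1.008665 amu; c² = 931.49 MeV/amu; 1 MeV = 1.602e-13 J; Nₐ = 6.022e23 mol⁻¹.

Total constituent mass: 26 × 1.007276 + 28 × 1.008665 = 54.431796 amu
Mass defect Δm = 54.431796 − 53.92535 = 0.506446 amu
E_B = 0.506446 × 931.49 = 471.749 MeV
Per nucleus in joules: 471.749 MeV × 1.602e-13 J/MeV = 7.5574e-11 J
Per mole: 7.5574e-11 J × 6.022e23 mol⁻¹ = 4.5511e+13 J/mol

4.55e+13 J/mol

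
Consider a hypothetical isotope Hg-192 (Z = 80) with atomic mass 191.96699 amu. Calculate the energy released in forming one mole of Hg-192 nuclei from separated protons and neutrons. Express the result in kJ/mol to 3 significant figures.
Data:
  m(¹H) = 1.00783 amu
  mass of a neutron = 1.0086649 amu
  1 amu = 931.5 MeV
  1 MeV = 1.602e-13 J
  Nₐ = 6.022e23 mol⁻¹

1.46e+11 kJ/mol

The nucleus contains 80 protons and 192 − 80 = 112 neutrons.
Σm = 80·m(¹H) + 112·m_n = 80.62640 + 112.9704688 = 193.5968688 amu
Mass defect Δm = 193.5968688 − 191.96699 = 1.6298788 amu
Binding energy = Δm·c² = 1.6298788 × 931.5 MeV/amu = 1518.23 MeV
Per nucleus in joules: 1518.23 MeV × 1.602e-13 J/MeV = 2.4322e-10 J
Per mole: 2.4322e-10 J × 6.022e23 mol⁻¹ = 1.4647e+14 J/mol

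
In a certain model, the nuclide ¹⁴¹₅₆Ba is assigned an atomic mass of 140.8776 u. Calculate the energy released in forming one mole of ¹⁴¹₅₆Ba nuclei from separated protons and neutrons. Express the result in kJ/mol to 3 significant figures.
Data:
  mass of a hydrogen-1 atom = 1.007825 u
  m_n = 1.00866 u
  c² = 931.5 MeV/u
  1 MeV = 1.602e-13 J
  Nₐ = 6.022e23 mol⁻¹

The nucleus contains 56 protons and 141 − 56 = 85 neutrons.
Mass of separated nucleons = 56(1.007825) + 85(1.00866) = 56.438200 + 85.73610 = 142.174300 u
Mass defect Δm = 142.174300 − 140.8776 = 1.296700 u
Converting to energy: 1.296700 u × 931.5 MeV/u = 1207.88 MeV
Per nucleus in joules: 1207.88 MeV × 1.602e-13 J/MeV = 1.9350e-10 J
Per mole: 1.9350e-10 J × 6.022e23 mol⁻¹ = 1.1653e+14 J/mol

1.17e+11 kJ/mol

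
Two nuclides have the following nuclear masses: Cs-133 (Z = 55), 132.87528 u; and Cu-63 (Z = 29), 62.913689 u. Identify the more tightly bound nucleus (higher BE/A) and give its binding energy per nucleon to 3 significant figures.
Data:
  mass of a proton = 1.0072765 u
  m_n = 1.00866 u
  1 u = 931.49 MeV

Cs-133: Σm = 55(1.0072765) + 78(1.00866) = 134.0756875 u; Δm = 1.2004075 u; E_B = 1118.17 MeV; E_B/A = 8.407 MeV
Cu-63: Σm = 29(1.0072765) + 34(1.00866) = 63.5054585 u; Δm = 0.5917695 u; E_B = 551.23 MeV; E_B/A = 8.750 MeV
Cu-63 has the higher binding energy per nucleon, so it is the more tightly bound nucleus.

Cu-63; 8.75 MeV/nucleon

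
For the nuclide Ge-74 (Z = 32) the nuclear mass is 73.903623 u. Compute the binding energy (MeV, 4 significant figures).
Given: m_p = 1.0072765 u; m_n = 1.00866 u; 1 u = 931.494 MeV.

645.5 MeV

Σm = 32·m_p + 42·m_n = 32.2328480 + 42.36372 = 74.5965680 u
The mass defect is 74.5965680 − 73.903623 = 0.6929450 u.
Binding energy = Δm·c² = 0.6929450 × 931.494 MeV/u = 645.474 MeV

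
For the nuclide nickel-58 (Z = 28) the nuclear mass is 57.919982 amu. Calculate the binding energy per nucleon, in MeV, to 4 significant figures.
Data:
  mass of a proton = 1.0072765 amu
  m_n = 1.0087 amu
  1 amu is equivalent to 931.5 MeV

Σm = 28·m_p + 30·m_n = 28.2037420 + 30.2610 = 58.4647420 amu
Mass defect Δm = 58.4647420 − 57.919982 = 0.5447600 amu
Converting to energy: 0.5447600 amu × 931.5 MeV/amu = 507.444 MeV
Dividing by A = 58 gives 8.749 MeV per nucleon.

8.749 MeV/nucleon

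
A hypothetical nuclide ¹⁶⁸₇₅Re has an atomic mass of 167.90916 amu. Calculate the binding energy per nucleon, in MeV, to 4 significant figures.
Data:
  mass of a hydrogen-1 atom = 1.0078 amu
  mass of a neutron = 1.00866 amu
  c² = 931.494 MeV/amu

Z = 75, so N = A − Z = 168 − 75 = 93.
Mass of separated nucleons = 75(1.0078) + 93(1.00866) = 75.5850 + 93.80538 = 169.39038 amu
The mass defect is 169.39038 − 167.90916 = 1.48122 amu.
Converting to energy: 1.48122 amu × 931.494 MeV/amu = 1379.75 MeV
BE/A = 1379.75 MeV / 168 = 8.213 MeV/nucleon

8.213 MeV/nucleon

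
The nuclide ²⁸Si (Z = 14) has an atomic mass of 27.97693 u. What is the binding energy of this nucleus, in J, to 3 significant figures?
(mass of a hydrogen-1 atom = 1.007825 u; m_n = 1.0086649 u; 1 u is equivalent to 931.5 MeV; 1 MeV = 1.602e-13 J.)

3.79e-11 J

Z = 14, so N = A − Z = 28 − 14 = 14.
Total constituent mass: 14 × 1.007825 + 14 × 1.0086649 = 28.2308586 u
The mass defect is 28.2308586 − 27.97693 = 0.2539286 u.
Converting to energy: 0.2539286 u × 931.5 MeV/u = 236.534 MeV
In joules: 236.534 MeV × 1.602e-13 J/MeV = 3.7893e-11 J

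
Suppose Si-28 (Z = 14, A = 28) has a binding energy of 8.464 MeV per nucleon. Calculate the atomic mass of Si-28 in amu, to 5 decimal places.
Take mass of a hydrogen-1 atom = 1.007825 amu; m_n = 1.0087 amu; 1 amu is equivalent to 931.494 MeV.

27.97693 amu

Total binding energy = 28 × 8.464 = 236.992 MeV
Mass defect = 236.992 MeV / (931.494 MeV/amu) = 0.2544214 amu
Constituent mass = 14(1.007825) + 14(1.0087) = 28.231350 amu
Atomic mass = 28.231350 − 0.2544214 = 27.9769286 amu ≈ 27.97693 amu (to 5 decimal places)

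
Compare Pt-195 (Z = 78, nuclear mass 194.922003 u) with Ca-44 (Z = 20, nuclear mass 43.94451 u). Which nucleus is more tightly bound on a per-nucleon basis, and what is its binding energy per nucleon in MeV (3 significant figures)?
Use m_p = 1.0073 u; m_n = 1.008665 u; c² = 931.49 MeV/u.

Ca-44; 8.67 MeV/nucleon

Pt-195: Σm = 78(1.0073) + 117(1.008665) = 196.583205 u; Δm = 1.661202 u; E_B = 1547.4 MeV; E_B/A = 7.935 MeV
Ca-44: Σm = 20(1.0073) + 24(1.008665) = 44.353960 u; Δm = 0.409450 u; E_B = 381.40 MeV; E_B/A = 8.668 MeV
Ca-44 has the higher binding energy per nucleon, so it is the more tightly bound nucleus.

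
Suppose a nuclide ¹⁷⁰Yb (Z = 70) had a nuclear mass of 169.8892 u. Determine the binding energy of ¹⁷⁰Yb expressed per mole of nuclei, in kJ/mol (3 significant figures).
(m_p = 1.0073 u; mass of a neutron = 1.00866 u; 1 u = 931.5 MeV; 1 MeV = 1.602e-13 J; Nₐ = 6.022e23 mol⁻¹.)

1.34e+11 kJ/mol

With 70 protons and 100 neutrons (A = 170):
Total constituent mass: 70 × 1.0073 + 100 × 1.00866 = 171.37700 u
Mass defect Δm = 171.37700 − 169.8892 = 1.48780 u
Converting to energy: 1.48780 u × 931.5 MeV/u = 1385.89 MeV
Per nucleus in joules: 1385.89 MeV × 1.602e-13 J/MeV = 2.2202e-10 J
Per mole: 2.2202e-10 J × 6.022e23 mol⁻¹ = 1.3370e+14 J/mol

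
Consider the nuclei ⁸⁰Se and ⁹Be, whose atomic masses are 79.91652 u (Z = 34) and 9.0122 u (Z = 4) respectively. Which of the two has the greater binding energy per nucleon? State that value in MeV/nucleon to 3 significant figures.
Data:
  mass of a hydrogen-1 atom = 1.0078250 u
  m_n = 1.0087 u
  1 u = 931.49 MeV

⁸⁰Se; 8.73 MeV/nucleon

⁸⁰Se: Σm = 34(1.0078250) + 46(1.0087) = 80.6662500 u; Δm = 0.7497300 u; E_B = 698.37 MeV; E_B/A = 8.730 MeV
⁹Be: Σm = 4(1.0078250) + 5(1.0087) = 9.0748000 u; Δm = 0.0626000 u; E_B = 58.311 MeV; E_B/A = 6.479 MeV
⁸⁰Se has the higher binding energy per nucleon, so it is the more tightly bound nucleus.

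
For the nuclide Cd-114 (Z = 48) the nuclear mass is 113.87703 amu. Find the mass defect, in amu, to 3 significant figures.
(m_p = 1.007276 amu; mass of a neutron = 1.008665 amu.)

Σm = 48·m_p + 66·m_n = 48.349248 + 66.571890 = 114.921138 amu
Mass defect Δm = 114.921138 − 113.87703 = 1.044108 amu

1.04 amu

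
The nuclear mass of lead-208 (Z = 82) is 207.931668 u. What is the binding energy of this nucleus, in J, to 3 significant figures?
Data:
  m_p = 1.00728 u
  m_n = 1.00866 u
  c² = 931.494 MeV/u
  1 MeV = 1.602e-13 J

2.62e-10 J

Σm = 82·m_p + 126·m_n = 82.59696 + 127.09116 = 209.68812 u
Mass defect Δm = 209.68812 − 207.931668 = 1.756452 u
Binding energy = Δm·c² = 1.756452 × 931.494 MeV/u = 1636.12 MeV
In joules: 1636.12 MeV × 1.602e-13 J/MeV = 2.6211e-10 J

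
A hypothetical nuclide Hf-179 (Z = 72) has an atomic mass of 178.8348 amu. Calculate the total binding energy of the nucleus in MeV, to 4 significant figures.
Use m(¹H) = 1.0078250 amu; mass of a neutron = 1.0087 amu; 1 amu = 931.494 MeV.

1546 MeV

Mass of separated nucleons = 72(1.0078250) + 107(1.0087) = 72.5634000 + 107.9309 = 180.4943000 amu
Δm = 180.4943000 − 178.8348 = 1.6595000 amu
E_B = 1.6595000 × 931.494 = 1545.81 MeV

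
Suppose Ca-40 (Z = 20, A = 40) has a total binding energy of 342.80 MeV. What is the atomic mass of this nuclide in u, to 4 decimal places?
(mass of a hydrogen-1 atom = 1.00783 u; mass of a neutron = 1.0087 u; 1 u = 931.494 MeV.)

Mass defect = 342.80 MeV / (931.494 MeV/u) = 0.368011 u
Constituent mass = 20(1.00783) + 20(1.0087) = 40.33060 u
Atomic mass = 40.33060 − 0.368011 = 39.962589 u ≈ 39.9626 u (to 4 decimal places)

39.9626 u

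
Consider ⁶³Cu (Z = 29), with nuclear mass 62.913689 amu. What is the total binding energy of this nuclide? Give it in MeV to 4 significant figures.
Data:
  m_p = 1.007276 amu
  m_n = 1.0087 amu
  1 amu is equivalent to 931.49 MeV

552.5 MeV

The nucleus contains 29 protons and 63 − 29 = 34 neutrons.
Mass of separated nucleons = 29(1.007276) + 34(1.0087) = 29.211004 + 34.2958 = 63.506804 amu
The mass defect is 63.506804 − 62.913689 = 0.593115 amu.
Converting to energy: 0.593115 amu × 931.49 MeV/amu = 552.481 MeV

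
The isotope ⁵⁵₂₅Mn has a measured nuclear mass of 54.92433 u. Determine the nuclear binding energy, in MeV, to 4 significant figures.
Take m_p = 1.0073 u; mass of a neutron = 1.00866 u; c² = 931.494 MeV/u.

The nucleus contains 25 protons and 55 − 25 = 30 neutrons.
Mass of separated nucleons = 25(1.0073) + 30(1.00866) = 25.1825 + 30.25980 = 55.44230 u
Δm = 55.44230 − 54.92433 = 0.51797 u
E_B = 0.51797 × 931.494 = 482.486 MeV

482.5 MeV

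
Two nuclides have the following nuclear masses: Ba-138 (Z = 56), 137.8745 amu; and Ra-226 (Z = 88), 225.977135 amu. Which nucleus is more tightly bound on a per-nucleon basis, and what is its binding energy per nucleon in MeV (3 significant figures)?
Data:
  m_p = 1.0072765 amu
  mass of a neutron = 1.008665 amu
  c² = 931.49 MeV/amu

Ba-138: Σm = 56(1.0072765) + 82(1.008665) = 139.1180140 amu; Δm = 1.2435140 amu; E_B = 1158.32 MeV; E_B/A = 8.394 MeV
Ra-226: Σm = 88(1.0072765) + 138(1.008665) = 227.8361020 amu; Δm = 1.8589670 amu; E_B = 1731.6 MeV; E_B/A = 7.662 MeV
Ba-138 has the higher binding energy per nucleon, so it is the more tightly bound nucleus.

Ba-138; 8.39 MeV/nucleon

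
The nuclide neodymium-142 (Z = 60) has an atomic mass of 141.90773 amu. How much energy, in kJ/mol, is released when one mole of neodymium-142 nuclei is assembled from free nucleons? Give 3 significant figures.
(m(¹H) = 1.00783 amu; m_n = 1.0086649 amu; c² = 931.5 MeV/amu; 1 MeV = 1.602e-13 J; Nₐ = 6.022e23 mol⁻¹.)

With 60 protons and 82 neutrons (A = 142):
Mass of separated nucleons = 60(1.00783) + 82(1.0086649) = 60.46980 + 82.7105218 = 143.1803218 amu
Δm = 143.1803218 − 141.90773 = 1.2725918 amu
Binding energy = Δm·c² = 1.2725918 × 931.5 MeV/amu = 1185.42 MeV
Per nucleus in joules: 1185.42 MeV × 1.602e-13 J/MeV = 1.8990e-10 J
Per mole: 1.8990e-10 J × 6.022e23 mol⁻¹ = 1.1436e+14 J/mol

1.14e+11 kJ/mol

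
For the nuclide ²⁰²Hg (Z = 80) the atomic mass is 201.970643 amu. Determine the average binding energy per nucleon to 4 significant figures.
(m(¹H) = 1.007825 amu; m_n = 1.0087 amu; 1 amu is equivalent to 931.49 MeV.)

7.917 MeV/nucleon

With 80 protons and 122 neutrons (A = 202):
Mass of separated nucleons = 80(1.007825) + 122(1.0087) = 80.626000 + 123.0614 = 203.687400 amu
The mass defect is 203.687400 − 201.970643 = 1.716757 amu.
Binding energy = Δm·c² = 1.716757 × 931.49 MeV/amu = 1599.14 MeV
Per nucleon: 1599.14 / 202 = 7.917 MeV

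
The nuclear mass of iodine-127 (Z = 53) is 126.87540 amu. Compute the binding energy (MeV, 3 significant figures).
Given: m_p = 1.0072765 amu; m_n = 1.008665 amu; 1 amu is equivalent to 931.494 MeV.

1070 MeV

Total constituent mass: 53 × 1.0072765 + 74 × 1.008665 = 128.0268645 amu
Δm = 128.0268645 − 126.87540 = 1.1514645 amu
E_B = 1.1514645 × 931.494 = 1072.58 MeV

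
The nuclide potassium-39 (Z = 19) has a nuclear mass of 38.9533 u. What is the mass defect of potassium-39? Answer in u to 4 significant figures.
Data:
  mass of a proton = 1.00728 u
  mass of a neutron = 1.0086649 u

Z = 19, so N = A − Z = 39 − 19 = 20.
Total constituent mass: 19 × 1.00728 + 20 × 1.0086649 = 39.3116180 u
Δm = 39.3116180 − 38.9533 = 0.3583180 u

0.3583 u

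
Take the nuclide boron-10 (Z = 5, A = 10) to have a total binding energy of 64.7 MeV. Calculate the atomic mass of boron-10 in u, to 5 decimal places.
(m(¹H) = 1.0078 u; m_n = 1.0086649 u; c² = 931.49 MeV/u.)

10.01287 u

Mass defect = 64.7 MeV / (931.49 MeV/u) = 0.0694586 u
Constituent mass = 5(1.0078) + 5(1.0086649) = 10.0823245 u
Atomic mass = 10.0823245 − 0.0694586 = 10.0128659 u ≈ 10.01287 u (to 5 decimal places)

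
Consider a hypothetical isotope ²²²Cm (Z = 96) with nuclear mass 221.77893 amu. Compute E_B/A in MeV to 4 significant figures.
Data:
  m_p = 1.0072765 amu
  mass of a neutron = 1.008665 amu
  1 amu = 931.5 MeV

Z = 96, so N = A − Z = 222 − 96 = 126.
Mass of separated nucleons = 96(1.0072765) + 126(1.008665) = 96.6985440 + 127.091790 = 223.7903340 amu
The mass defect is 223.7903340 − 221.77893 = 2.0114040 amu.
E_B = 2.0114040 × 931.5 = 1873.62 MeV
Per nucleon: 1873.62 / 222 = 8.440 MeV

8.440 MeV/nucleon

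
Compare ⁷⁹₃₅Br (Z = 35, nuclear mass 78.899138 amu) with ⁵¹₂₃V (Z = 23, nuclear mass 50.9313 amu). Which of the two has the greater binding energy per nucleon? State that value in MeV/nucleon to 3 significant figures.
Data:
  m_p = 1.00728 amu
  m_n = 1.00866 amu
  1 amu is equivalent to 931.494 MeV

⁷⁹₃₅Br: Σm = 35(1.00728) + 44(1.00866) = 79.63584 amu; Δm = 0.736702 amu; E_B = 686.23 MeV; E_B/A = 8.686 MeV
⁵¹₂₃V: Σm = 23(1.00728) + 28(1.00866) = 51.40992 amu; Δm = 0.47862 amu; E_B = 445.83 MeV; E_B/A = 8.742 MeV
⁵¹₂₃V has the higher binding energy per nucleon, so it is the more tightly bound nucleus.

⁵¹₂₃V; 8.74 MeV/nucleon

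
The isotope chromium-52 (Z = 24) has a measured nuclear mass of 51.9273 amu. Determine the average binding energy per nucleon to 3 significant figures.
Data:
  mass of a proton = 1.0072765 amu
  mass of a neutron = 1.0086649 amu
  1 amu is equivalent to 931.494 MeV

8.78 MeV/nucleon

Mass of separated nucleons = 24(1.0072765) + 28(1.0086649) = 24.1746360 + 28.2426172 = 52.4172532 amu
Δm = 52.4172532 − 51.9273 = 0.4899532 amu
Binding energy = Δm·c² = 0.4899532 × 931.494 MeV/amu = 456.388 MeV
Dividing by A = 52 gives 8.777 MeV per nucleon.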